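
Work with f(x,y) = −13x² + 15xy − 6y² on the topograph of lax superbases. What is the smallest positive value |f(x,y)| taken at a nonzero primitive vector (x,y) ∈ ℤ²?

translate: b→11 (≡-15 mod 26), so (13,-15,6)→(13,11,4)
flip: (13,11,4)→(4,-11,13)
translate: b→-3 (≡-11 mod 8), so (4,-11,13)→(4,-3,6)
reduced (well bottom): (4,-3,6) with a≤c, −a<b≤a
well minimum |f| = |-4| = 4 (negative-definite)

4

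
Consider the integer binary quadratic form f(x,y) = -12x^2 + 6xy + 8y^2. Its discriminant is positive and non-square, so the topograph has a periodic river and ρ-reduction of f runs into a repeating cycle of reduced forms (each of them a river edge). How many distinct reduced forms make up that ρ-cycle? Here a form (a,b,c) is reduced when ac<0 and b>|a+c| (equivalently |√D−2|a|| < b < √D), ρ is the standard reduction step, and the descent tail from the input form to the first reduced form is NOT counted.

D = 420, ⌊√D⌋ = 20
river: ρ → (8,10,-10)
river: ρ → (-10,10,8)
river: ρ → (8,6,-12)
river: ρ → (-12,18,2)
river: ρ → (2,18,-12)
river: ρ → (-12,6,8)
ρ-cycle length = 6 (tail of 0 descent steps not counted)

6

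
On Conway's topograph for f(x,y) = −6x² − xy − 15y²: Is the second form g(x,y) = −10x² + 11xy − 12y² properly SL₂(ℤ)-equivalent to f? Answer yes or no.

D₁ = -359, D₂ = -359
f is negative-definite; reduce −f:
−f: reduced (well bottom): (6,1,15) with a≤c, −a<b≤a
flip sign back: reduced form of f is (-6,-1,-15)
g is negative-definite; reduce −g:
−g: translate: b→9 (≡-11 mod 20), so (10,-11,12)→(10,9,11)
−g: reduced (well bottom): (10,9,11) with a≤c, −a<b≤a
flip sign back: reduced form of g is (-10,-9,-11)
reduced forms (-6, -1, -15) vs (-10, -9, -11) ⇒ inequivalent

no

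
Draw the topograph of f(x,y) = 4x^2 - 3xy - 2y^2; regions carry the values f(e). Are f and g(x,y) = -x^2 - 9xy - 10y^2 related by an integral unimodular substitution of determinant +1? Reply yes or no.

D₁ = 41, D₂ = 41
river cycle of f (length 10): (-2, 3, 4), (4, 5, -1), (-1, 5, 4), (4, 3, -2), (-2, 5, 2), (2, 3, -4), (-4, 5, 1), (1, 5, -4), (-4, 3, 2), (2, 5, -2)
river cycle of g (length 10): (-1, 5, 4), (4, 3, -2), (-2, 5, 2), (2, 3, -4), (-4, 5, 1), (1, 5, -4), (-4, 3, 2), (2, 5, -2), (-2, 3, 4), (4, 5, -1)
cycles coincide ⇒ equivalent

yes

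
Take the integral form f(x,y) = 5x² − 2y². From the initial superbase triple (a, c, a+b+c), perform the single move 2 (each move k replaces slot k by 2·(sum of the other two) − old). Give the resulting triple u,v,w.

start (5,-2,3) = (f(1,0),f(0,1),f(1,1))
replace slot 2: 2·(5+3) − (-2) = 18 → (5,18,3)

5,18,3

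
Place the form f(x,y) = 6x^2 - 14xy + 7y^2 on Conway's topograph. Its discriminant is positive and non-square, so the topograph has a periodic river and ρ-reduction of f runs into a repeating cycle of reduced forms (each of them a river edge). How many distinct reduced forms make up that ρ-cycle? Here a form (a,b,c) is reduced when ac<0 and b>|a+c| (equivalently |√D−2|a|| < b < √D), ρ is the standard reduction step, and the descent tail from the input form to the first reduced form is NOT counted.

D = 28, ⌊√D⌋ = 5
descent: ρ → (7,0,-1)
descent: ρ → (-1,4,3)  [lands on river]
river: ρ → (3,2,-2)
river: ρ → (-2,2,3)
river: ρ → (3,4,-1)
ρ-cycle length = 4 (tail of 2 descent steps not counted)

4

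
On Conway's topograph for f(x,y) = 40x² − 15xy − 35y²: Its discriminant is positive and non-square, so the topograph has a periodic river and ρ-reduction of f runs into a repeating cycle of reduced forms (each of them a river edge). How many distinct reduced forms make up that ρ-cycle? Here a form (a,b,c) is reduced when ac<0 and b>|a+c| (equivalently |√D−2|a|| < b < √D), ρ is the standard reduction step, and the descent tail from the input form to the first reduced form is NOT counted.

D = 5825, ⌊√D⌋ = 76
descent: ρ → (-35,15,40)  [lands on river]
river: ρ → (40,65,-10)
river: ρ → (-10,75,5)
river: ρ → (5,75,-10)
river: ρ → (-10,65,40)
river: ρ → (40,15,-35)
river: ρ → (-35,55,20)
river: ρ → (20,65,-20)
river: ρ → (-20,55,35)
river: ρ → (35,15,-40)
river: ρ → (-40,65,10)
river: ρ → (10,75,-5)
river: ρ → (-5,75,10)
river: ρ → (10,65,-40)
river: ρ → (-40,15,35)
river: ρ → (35,55,-20)
river: ρ → (-20,65,20)
river: ρ → (20,55,-35)
ρ-cycle length = 18 (tail of 1 descent step not counted)

18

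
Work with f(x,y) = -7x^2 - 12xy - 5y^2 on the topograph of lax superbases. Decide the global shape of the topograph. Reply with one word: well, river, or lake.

D = b²−4ac = (-12)² − 4·(-7)·(-5) = 4
D = 2² is a perfect square ⇒ form factors over ℤ ⇒ lakes

lake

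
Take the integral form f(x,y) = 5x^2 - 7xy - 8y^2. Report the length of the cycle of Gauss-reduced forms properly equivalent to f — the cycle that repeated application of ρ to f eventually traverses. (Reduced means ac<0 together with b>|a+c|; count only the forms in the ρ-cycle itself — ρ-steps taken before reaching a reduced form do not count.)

D = 209, ⌊√D⌋ = 14
descent: ρ → (-8,7,5)  [lands on river]
river: ρ → (5,13,-2)
river: ρ → (-2,11,11)
river: ρ → (11,11,-2)
river: ρ → (-2,13,5)
river: ρ → (5,7,-8)
river: ρ → (-8,9,4)
river: ρ → (4,7,-10)
river: ρ → (-10,13,1)
river: ρ → (1,13,-10)
river: ρ → (-10,7,4)
river: ρ → (4,9,-8)
ρ-cycle length = 12 (tail of 1 descent step not counted)

12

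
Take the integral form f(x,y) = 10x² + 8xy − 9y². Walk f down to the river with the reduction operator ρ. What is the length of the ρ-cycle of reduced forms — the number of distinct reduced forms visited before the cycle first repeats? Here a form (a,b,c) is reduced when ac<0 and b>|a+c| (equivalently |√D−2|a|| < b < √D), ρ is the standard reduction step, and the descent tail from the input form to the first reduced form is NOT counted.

D = 424, ⌊√D⌋ = 20
river: ρ → (-9,10,9)
river: ρ → (9,8,-10)
river: ρ → (-10,12,7)
river: ρ → (7,16,-6)
river: ρ → (-6,20,1)
river: ρ → (1,20,-6)
river: ρ → (-6,16,7)
river: ρ → (7,12,-10)
river: ρ → (-10,8,9)
river: ρ → (9,10,-9)
river: ρ → (-9,8,10)
river: ρ → (10,12,-7)
river: ρ → (-7,16,6)
river: ρ → (6,20,-1)
river: ρ → (-1,20,6)
river: ρ → (6,16,-7)
river: ρ → (-7,12,10)
river: ρ → (10,8,-9)
ρ-cycle length = 18 (tail of 0 descent steps not counted)

18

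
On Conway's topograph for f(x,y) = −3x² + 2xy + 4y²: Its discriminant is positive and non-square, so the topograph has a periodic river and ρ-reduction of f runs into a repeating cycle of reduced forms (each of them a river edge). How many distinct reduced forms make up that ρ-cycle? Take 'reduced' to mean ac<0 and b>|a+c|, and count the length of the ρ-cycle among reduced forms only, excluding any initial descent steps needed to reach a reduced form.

D = 52, ⌊√D⌋ = 7
river: ρ → (4,6,-1)
river: ρ → (-1,6,4)
river: ρ → (4,2,-3)
river: ρ → (-3,4,3)
river: ρ → (3,2,-4)
river: ρ → (-4,6,1)
river: ρ → (1,6,-4)
river: ρ → (-4,2,3)
river: ρ → (3,4,-3)
river: ρ → (-3,2,4)
ρ-cycle length = 10 (tail of 0 descent steps not counted)

10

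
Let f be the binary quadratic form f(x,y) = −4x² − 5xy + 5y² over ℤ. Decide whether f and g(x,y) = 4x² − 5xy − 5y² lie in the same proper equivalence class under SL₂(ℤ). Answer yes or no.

D₁ = 105, D₂ = 105
river cycle of f (length 6): (5, 5, -4), (-4, 3, 6), (6, 9, -1), (-1, 9, 6), (6, 3, -4), (-4, 5, 5)
river cycle of g (length 6): (-5, 5, 4), (4, 3, -6), (-6, 9, 1), (1, 9, -6), (-6, 3, 4), (4, 5, -5)
cycles differ ⇒ inequivalent

no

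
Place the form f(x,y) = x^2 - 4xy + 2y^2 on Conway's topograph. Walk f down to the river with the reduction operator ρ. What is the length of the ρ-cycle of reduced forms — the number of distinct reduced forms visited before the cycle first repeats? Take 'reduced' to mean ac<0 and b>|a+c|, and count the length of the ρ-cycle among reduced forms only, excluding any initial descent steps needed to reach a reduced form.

D = 8, ⌊√D⌋ = 2
descent: ρ → (2,0,-1)
descent: ρ → (-1,2,1)  [lands on river]
river: ρ → (1,2,-1)
ρ-cycle length = 2 (tail of 2 descent steps not counted)

2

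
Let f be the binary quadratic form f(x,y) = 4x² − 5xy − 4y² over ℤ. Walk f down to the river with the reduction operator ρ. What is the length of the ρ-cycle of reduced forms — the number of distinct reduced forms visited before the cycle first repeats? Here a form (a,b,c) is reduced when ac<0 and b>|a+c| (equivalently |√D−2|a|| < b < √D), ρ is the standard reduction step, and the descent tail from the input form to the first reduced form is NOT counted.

D = 89, ⌊√D⌋ = 9
descent: ρ → (-4,5,4)  [lands on river]
river: ρ → (4,3,-5)
river: ρ → (-5,7,2)
river: ρ → (2,9,-1)
river: ρ → (-1,9,2)
river: ρ → (2,7,-5)
river: ρ → (-5,3,4)
river: ρ → (4,5,-4)
river: ρ → (-4,3,5)
river: ρ → (5,7,-2)
river: ρ → (-2,9,1)
river: ρ → (1,9,-2)
river: ρ → (-2,7,5)
river: ρ → (5,3,-4)
ρ-cycle length = 14 (tail of 1 descent step not counted)

14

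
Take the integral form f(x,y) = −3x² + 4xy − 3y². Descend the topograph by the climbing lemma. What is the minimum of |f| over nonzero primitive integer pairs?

translate: b→2 (≡-4 mod 6), so (3,-4,3)→(3,2,2)
flip: (3,2,2)→(2,-2,3)
translate: b→2 (≡-2 mod 4), so (2,-2,3)→(2,2,3)
reduced (well bottom): (2,2,3) with a≤c, −a<b≤a
well minimum |f| = |-2| = 2 (negative-definite)

2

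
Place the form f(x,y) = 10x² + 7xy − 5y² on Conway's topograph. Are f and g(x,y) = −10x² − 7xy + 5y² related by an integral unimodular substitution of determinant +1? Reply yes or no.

D₁ = 249, D₂ = 249
river cycle of f (length 16): (-5, 13, 4), (4, 11, -8), (-8, 5, 7), (7, 9, -6), (-6, 15, 1), (1, 15, -6), (-6, 9, 7), (7, 5, -8), (-8, 11, 4), (4, 13, -5), … (6 more)
river cycle of g (length 16): (5, 7, -10), (-10, 13, 2), (2, 15, -3), (-3, 15, 2), (2, 13, -10), (-10, 7, 5), (5, 13, -4), (-4, 11, 8), (8, 5, -7), (-7, 9, 6), … (6 more)
cycles differ ⇒ inequivalent

no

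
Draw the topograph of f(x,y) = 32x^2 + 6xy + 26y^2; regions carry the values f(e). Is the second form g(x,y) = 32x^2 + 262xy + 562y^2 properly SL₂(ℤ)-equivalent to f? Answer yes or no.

D₁ = -3292, D₂ = -3292
f: flip: (32,6,26)→(26,-6,32)
f: reduced (well bottom): (26,-6,32) with a≤c, −a<b≤a
g: translate: b→6 (≡262 mod 64), so (32,262,562)→(32,6,26)
g: flip: (32,6,26)→(26,-6,32)
g: reduced (well bottom): (26,-6,32) with a≤c, −a<b≤a
reduced forms (26, -6, 32) vs (26, -6, 32) ⇒ equivalent

yes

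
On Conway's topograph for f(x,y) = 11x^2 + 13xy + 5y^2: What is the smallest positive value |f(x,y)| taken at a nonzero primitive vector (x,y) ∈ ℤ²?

translate: b→-9 (≡13 mod 22), so (11,13,5)→(11,-9,3)
flip: (11,-9,3)→(3,9,11)
translate: b→3 (≡9 mod 6), so (3,9,11)→(3,3,5)
reduced (well bottom): (3,3,5) with a≤c, −a<b≤a
well minimum = a = 3

3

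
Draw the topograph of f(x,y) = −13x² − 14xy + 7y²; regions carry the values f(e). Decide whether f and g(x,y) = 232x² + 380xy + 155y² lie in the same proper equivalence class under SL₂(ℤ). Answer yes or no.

D₁ = 560, D₂ = 560
river cycle of f (length 6): (7, 14, -13), (-13, 12, 8), (8, 20, -5), (-5, 20, 8), (8, 12, -13), (-13, 14, 7)
river cycle of g (length 6): (7, 14, -13), (-13, 12, 8), (8, 20, -5), (-5, 20, 8), (8, 12, -13), (-13, 14, 7)
cycles coincide ⇒ equivalent

yes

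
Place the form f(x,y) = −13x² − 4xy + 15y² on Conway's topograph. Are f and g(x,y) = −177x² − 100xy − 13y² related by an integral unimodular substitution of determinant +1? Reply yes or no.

D₁ = 796, D₂ = 796
river cycle of f (length 20): (15, 4, -13), (-13, 22, 6), (6, 26, -5), (-5, 24, 11), (11, 20, -9), (-9, 16, 15), (15, 14, -10), (-10, 26, 3), (3, 28, -1), (-1, 28, 3), … (10 more)
river cycle of g (length 20): (-13, 22, 6), (6, 26, -5), (-5, 24, 11), (11, 20, -9), (-9, 16, 15), (15, 14, -10), (-10, 26, 3), (3, 28, -1), (-1, 28, 3), (3, 26, -10), … (10 more)
cycles coincide ⇒ equivalent

yes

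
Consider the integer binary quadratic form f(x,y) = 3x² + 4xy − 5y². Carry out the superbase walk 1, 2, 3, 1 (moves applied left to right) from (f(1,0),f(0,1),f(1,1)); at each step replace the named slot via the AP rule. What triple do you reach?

start (3,-5,2) = (f(1,0),f(0,1),f(1,1))
replace slot 1: 2·((-5)+2) − 3 = -9 → (-9,-5,2)
replace slot 2: 2·((-9)+2) − (-5) = -9 → (-9,-9,2)
replace slot 3: 2·((-9)+(-9)) − 2 = -38 → (-9,-9,-38)
replace slot 1: 2·((-9)+(-38)) − (-9) = -85 → (-85,-9,-38)

-85,-9,-38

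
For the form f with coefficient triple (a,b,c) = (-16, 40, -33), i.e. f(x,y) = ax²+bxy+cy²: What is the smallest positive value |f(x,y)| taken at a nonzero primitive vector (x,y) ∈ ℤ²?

translate: b→-8 (≡-40 mod 32), so (16,-40,33)→(16,-8,9)
flip: (16,-8,9)→(9,8,16)
reduced (well bottom): (9,8,16) with a≤c, −a<b≤a
well minimum |f| = |-9| = 9 (negative-definite)

9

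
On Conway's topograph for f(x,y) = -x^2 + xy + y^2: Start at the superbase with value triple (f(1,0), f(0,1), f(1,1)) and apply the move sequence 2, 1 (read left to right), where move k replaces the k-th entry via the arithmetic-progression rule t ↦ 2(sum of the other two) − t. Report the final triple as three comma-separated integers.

start (-1,1,1) = (f(1,0),f(0,1),f(1,1))
replace slot 2: 2·((-1)+1) − 1 = -1 → (-1,-1,1)
replace slot 1: 2·((-1)+1) − (-1) = 1 → (1,-1,1)

1,-1,1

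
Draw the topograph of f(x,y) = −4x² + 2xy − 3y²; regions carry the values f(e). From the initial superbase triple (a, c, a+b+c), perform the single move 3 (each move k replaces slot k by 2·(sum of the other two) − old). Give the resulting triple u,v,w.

start (-4,-3,-5) = (f(1,0),f(0,1),f(1,1))
replace slot 3: 2·((-4)+(-3)) − (-5) = -9 → (-4,-3,-9)

-4,-3,-9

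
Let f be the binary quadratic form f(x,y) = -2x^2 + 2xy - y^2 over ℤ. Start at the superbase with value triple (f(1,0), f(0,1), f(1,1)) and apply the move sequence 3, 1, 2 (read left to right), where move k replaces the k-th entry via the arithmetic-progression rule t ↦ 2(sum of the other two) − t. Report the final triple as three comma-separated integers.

start (-2,-1,-1) = (f(1,0),f(0,1),f(1,1))
replace slot 3: 2·((-2)+(-1)) − (-1) = -5 → (-2,-1,-5)
replace slot 1: 2·((-1)+(-5)) − (-2) = -10 → (-10,-1,-5)
replace slot 2: 2·((-10)+(-5)) − (-1) = -29 → (-10,-29,-5)

-10,-29,-5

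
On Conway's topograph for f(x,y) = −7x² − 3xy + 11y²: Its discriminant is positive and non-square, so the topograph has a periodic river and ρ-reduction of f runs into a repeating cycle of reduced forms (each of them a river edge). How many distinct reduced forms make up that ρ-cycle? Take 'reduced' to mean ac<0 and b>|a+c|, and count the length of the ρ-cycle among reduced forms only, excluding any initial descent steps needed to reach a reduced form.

D = 317, ⌊√D⌋ = 17
descent: ρ → (11,3,-7)
descent: ρ → (-7,11,7)  [lands on river]
river: ρ → (7,17,-1)
river: ρ → (-1,17,7)
river: ρ → (7,11,-7)
river: ρ → (-7,17,1)
river: ρ → (1,17,-7)
ρ-cycle length = 6 (tail of 2 descent steps not counted)

6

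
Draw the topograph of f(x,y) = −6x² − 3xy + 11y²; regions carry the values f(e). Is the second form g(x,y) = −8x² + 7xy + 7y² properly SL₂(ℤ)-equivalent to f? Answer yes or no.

D₁ = 273, D₂ = 273
river cycle of f (length 8): (-6, 9, 8), (8, 7, -7), (-7, 7, 8), (8, 9, -6), (-6, 15, 2), (2, 13, -13), (-13, 13, 2), (2, 15, -6)
river cycle of g (length 8): (7, 7, -8), (-8, 9, 6), (6, 15, -2), (-2, 13, 13), (13, 13, -2), (-2, 15, 6), (6, 9, -8), (-8, 7, 7)
cycles differ ⇒ inequivalent

no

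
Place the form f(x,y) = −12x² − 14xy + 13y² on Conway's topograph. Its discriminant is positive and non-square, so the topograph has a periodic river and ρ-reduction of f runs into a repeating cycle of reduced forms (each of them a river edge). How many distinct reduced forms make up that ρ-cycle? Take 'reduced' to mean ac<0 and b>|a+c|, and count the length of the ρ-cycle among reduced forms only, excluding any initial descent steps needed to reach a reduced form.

D = 820, ⌊√D⌋ = 28
descent: ρ → (13,14,-12)  [lands on river]
river: ρ → (-12,10,15)
river: ρ → (15,20,-7)
river: ρ → (-7,22,12)
river: ρ → (12,26,-3)
river: ρ → (-3,28,3)
river: ρ → (3,26,-12)
river: ρ → (-12,22,7)
river: ρ → (7,20,-15)
river: ρ → (-15,10,12)
river: ρ → (12,14,-13)
river: ρ → (-13,12,13)
ρ-cycle length = 12 (tail of 1 descent step not counted)

12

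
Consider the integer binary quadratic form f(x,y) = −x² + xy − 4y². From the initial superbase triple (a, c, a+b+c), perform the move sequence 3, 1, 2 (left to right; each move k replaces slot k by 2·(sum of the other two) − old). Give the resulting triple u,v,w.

start (-1,-4,-4) = (f(1,0),f(0,1),f(1,1))
replace slot 3: 2·((-1)+(-4)) − (-4) = -6 → (-1,-4,-6)
replace slot 1: 2·((-4)+(-6)) − (-1) = -19 → (-19,-4,-6)
replace slot 2: 2·((-19)+(-6)) − (-4) = -46 → (-19,-46,-6)

-19,-46,-6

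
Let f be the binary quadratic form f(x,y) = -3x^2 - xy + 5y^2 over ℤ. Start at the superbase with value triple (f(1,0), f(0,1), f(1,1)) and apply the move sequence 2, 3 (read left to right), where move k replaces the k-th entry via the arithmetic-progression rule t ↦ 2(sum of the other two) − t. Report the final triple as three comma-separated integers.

start (-3,5,1) = (f(1,0),f(0,1),f(1,1))
replace slot 2: 2·((-3)+1) − 5 = -9 → (-3,-9,1)
replace slot 3: 2·((-3)+(-9)) − 1 = -25 → (-3,-9,-25)

-3,-9,-25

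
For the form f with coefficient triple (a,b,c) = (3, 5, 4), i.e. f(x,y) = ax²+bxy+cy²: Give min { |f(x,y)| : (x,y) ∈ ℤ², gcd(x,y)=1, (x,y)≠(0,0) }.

translate: b→-1 (≡5 mod 6), so (3,5,4)→(3,-1,2)
flip: (3,-1,2)→(2,1,3)
reduced (well bottom): (2,1,3) with a≤c, −a<b≤a
well minimum = a = 2

2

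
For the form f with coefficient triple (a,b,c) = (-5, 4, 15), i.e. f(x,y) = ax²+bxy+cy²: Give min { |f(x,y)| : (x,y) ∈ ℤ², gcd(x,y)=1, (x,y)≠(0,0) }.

descent: ρ → (15,-4,-5)
descent: ρ → (-5,14,6)  [lands on river]
river: ρ → (6,10,-9)
river: ρ → (-9,8,7)
river: ρ → (7,6,-10)
river: ρ → (-10,14,3)
river: ρ → (3,16,-5)
closes: descent 2, river 6
min |a| on river = 3

3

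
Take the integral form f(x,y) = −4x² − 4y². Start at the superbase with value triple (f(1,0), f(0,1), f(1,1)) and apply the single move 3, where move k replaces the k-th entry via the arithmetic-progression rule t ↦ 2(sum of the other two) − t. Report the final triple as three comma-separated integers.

start (-4,-4,-8) = (f(1,0),f(0,1),f(1,1))
replace slot 3: 2·((-4)+(-4)) − (-8) = -8 → (-4,-4,-8)

-4,-4,-8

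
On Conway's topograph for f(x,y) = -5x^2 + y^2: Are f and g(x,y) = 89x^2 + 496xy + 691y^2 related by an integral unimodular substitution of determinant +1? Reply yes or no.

D₁ = 20, D₂ = 20
river cycle of f (length 2): (1, 4, -1), (-1, 4, 1)
river cycle of g (length 2): (-1, 4, 1), (1, 4, -1)
cycles coincide ⇒ equivalent

yes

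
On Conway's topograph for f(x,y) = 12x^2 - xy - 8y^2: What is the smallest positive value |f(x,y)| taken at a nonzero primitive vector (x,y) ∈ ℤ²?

descent: ρ → (-8,17,3)  [lands on river]
river: ρ → (3,19,-2)
river: ρ → (-2,17,12)
river: ρ → (12,7,-7)
river: ρ → (-7,7,12)
river: ρ → (12,17,-2)
river: ρ → (-2,19,3)
river: ρ → (3,17,-8)
river: ρ → (-8,15,5)
river: ρ → (5,15,-8)
closes: descent 1, river 10
min |a| on river = 2

2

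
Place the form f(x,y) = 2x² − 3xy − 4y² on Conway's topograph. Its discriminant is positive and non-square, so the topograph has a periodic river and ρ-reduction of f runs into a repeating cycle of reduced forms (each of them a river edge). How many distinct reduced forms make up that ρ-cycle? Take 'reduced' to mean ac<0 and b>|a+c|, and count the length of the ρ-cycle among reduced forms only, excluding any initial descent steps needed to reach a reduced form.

D = 41, ⌊√D⌋ = 6
descent: ρ → (-4,3,2)  [lands on river]
river: ρ → (2,5,-2)
river: ρ → (-2,3,4)
river: ρ → (4,5,-1)
river: ρ → (-1,5,4)
river: ρ → (4,3,-2)
river: ρ → (-2,5,2)
river: ρ → (2,3,-4)
river: ρ → (-4,5,1)
river: ρ → (1,5,-4)
ρ-cycle length = 10 (tail of 1 descent step not counted)

10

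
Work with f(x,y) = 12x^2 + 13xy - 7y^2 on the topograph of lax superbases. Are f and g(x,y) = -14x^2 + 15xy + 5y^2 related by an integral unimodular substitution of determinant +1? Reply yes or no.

D₁ = 505, D₂ = 505
river cycle of f (length 8): (-7, 15, 10), (10, 5, -12), (-12, 19, 3), (3, 17, -18), (-18, 19, 2), (2, 21, -8), (-8, 11, 12), (12, 13, -7)
river cycle of g (length 8): (5, 15, -14), (-14, 13, 6), (6, 11, -16), (-16, 21, 1), (1, 21, -16), (-16, 11, 6), (6, 13, -14), (-14, 15, 5)
cycles differ ⇒ inequivalent

no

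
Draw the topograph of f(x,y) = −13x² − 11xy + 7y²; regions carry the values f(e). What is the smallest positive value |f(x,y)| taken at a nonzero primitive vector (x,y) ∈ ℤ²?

descent: ρ → (7,11,-13)  [lands on river]
river: ρ → (-13,15,5)
river: ρ → (5,15,-13)
river: ρ → (-13,11,7)
river: ρ → (7,17,-7)
river: ρ → (-7,11,13)
river: ρ → (13,15,-5)
river: ρ → (-5,15,13)
river: ρ → (13,11,-7)
river: ρ → (-7,17,7)
closes: descent 1, river 10
min |a| on river = 5

5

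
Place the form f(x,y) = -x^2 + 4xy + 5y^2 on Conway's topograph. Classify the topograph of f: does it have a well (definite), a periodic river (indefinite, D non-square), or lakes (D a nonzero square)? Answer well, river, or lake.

D = b²−4ac = 4² − 4·(-1)·5 = 36
D = 6² is a perfect square ⇒ form factors over ℤ ⇒ lakes

lake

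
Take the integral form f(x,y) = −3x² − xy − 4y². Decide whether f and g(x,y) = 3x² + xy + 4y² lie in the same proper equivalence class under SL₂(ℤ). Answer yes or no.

D₁ = -47, D₂ = -47
f is negative-definite; reduce −f:
−f: reduced (well bottom): (3,1,4) with a≤c, −a<b≤a
flip sign back: reduced form of f is (-3,-1,-4)
g: reduced (well bottom): (3,1,4) with a≤c, −a<b≤a
reduced forms (-3, -1, -4) vs (3, 1, 4) ⇒ inequivalent

no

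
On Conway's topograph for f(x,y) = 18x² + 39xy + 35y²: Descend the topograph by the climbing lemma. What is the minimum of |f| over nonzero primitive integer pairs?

translate: b→3 (≡39 mod 36), so (18,39,35)→(18,3,14)
flip: (18,3,14)→(14,-3,18)
reduced (well bottom): (14,-3,18) with a≤c, −a<b≤a
well minimum = a = 14

14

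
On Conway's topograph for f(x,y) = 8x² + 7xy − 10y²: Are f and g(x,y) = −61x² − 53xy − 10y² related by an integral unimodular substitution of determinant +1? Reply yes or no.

D₁ = 369, D₂ = 369
river cycle of f (length 16): (-10, 13, 5), (5, 17, -4), (-4, 15, 9), (9, 3, -10), (-10, 17, 2), (2, 19, -1), (-1, 19, 2), (2, 17, -10), (-10, 3, 9), (9, 15, -4), … (6 more)
river cycle of g (length 16): (-10, 13, 5), (5, 17, -4), (-4, 15, 9), (9, 3, -10), (-10, 17, 2), (2, 19, -1), (-1, 19, 2), (2, 17, -10), (-10, 3, 9), (9, 15, -4), … (6 more)
cycles coincide ⇒ equivalent

yes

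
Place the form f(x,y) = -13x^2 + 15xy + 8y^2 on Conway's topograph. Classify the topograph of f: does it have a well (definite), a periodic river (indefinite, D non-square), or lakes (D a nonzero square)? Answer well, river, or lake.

D = b²−4ac = 15² − 4·(-13)·8 = 641
D > 0 non-square ⇒ indefinite ⇒ periodic river

river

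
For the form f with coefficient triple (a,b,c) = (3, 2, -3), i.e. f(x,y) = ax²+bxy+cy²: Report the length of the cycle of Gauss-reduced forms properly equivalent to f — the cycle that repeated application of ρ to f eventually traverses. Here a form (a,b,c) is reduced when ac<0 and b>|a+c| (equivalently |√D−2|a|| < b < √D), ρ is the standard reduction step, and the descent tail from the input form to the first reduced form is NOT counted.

D = 40, ⌊√D⌋ = 6
river: ρ → (-3,4,2)
river: ρ → (2,4,-3)
river: ρ → (-3,2,3)
river: ρ → (3,4,-2)
river: ρ → (-2,4,3)
river: ρ → (3,2,-3)
ρ-cycle length = 6 (tail of 0 descent steps not counted)

6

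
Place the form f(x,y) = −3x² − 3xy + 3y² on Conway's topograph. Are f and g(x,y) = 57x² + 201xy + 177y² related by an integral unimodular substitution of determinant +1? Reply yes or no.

D₁ = 45, D₂ = 45
river cycle of f (length 2): (3, 3, -3), (-3, 3, 3)
river cycle of g (length 2): (3, 3, -3), (-3, 3, 3)
cycles coincide ⇒ equivalent

yes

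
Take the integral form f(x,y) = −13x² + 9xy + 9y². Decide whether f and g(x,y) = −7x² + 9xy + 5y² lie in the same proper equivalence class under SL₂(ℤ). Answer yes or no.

D₁ = 549, D₂ = 221
discriminants differ ⇒ not SL₂(ℤ)-equivalent

no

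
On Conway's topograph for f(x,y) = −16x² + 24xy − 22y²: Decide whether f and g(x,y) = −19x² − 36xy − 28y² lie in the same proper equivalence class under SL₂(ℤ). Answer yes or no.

D₁ = -832, D₂ = -832
f is negative-definite; reduce −f:
−f: translate: b→8 (≡-24 mod 32), so (16,-24,22)→(16,8,14)
−f: flip: (16,8,14)→(14,-8,16)
−f: reduced (well bottom): (14,-8,16) with a≤c, −a<b≤a
flip sign back: reduced form of f is (-14,8,-16)
g is negative-definite; reduce −g:
−g: translate: b→-2 (≡36 mod 38), so (19,36,28)→(19,-2,11)
−g: flip: (19,-2,11)→(11,2,19)
−g: reduced (well bottom): (11,2,19) with a≤c, −a<b≤a
flip sign back: reduced form of g is (-11,-2,-19)
reduced forms (-14, 8, -16) vs (-11, -2, -19) ⇒ inequivalent

no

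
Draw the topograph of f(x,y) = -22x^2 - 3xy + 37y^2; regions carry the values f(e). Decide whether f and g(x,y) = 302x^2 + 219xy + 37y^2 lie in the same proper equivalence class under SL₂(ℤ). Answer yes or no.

D₁ = 3265, D₂ = 3265
river cycle of f (length 74): (-22, 41, 18), (18, 31, -32), (-32, 33, 17), (17, 35, -30), (-30, 25, 22), (22, 19, -33), (-33, 47, 8), (8, 49, -27), (-27, 5, 30), (30, 55, -2), … (64 more)
river cycle of g (length 74): (-22, 41, 18), (18, 31, -32), (-32, 33, 17), (17, 35, -30), (-30, 25, 22), (22, 19, -33), (-33, 47, 8), (8, 49, -27), (-27, 5, 30), (30, 55, -2), … (64 more)
cycles coincide ⇒ equivalent

yes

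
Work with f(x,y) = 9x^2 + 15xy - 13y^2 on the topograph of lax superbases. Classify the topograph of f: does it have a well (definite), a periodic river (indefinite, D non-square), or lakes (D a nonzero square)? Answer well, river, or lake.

D = b²−4ac = 15² − 4·9·(-13) = 693
D > 0 non-square ⇒ indefinite ⇒ periodic river

river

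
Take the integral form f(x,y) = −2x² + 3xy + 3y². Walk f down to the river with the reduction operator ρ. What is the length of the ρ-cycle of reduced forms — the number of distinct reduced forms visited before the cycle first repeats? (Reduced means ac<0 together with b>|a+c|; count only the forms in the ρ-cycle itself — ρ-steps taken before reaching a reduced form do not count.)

D = 33, ⌊√D⌋ = 5
river: ρ → (3,3,-2)
river: ρ → (-2,5,1)
river: ρ → (1,5,-2)
river: ρ → (-2,3,3)
ρ-cycle length = 4 (tail of 0 descent steps not counted)

4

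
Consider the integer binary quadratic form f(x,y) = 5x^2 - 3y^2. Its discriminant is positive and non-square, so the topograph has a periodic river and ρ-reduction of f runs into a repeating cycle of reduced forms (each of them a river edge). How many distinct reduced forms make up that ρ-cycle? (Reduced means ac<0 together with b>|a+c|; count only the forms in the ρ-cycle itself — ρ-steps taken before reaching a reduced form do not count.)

D = 60, ⌊√D⌋ = 7
descent: ρ → (-3,6,2)  [lands on river]
river: ρ → (2,6,-3)
ρ-cycle length = 2 (tail of 1 descent step not counted)

2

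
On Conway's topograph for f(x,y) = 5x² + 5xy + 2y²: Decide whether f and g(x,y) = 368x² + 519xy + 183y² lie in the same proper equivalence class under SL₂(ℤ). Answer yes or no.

D₁ = -15, D₂ = -15
f: flip: (5,5,2)→(2,-5,5)
f: translate: b→-1 (≡-5 mod 4), so (2,-5,5)→(2,-1,2)
f: flip: (2,-1,2)→(2,1,2)
f: reduced (well bottom): (2,1,2) with a≤c, −a<b≤a
g: translate: b→-217 (≡519 mod 736), so (368,519,183)→(368,-217,32)
g: flip: (368,-217,32)→(32,217,368)
g: translate: b→25 (≡217 mod 64), so (32,217,368)→(32,25,5)
g: flip: (32,25,5)→(5,-25,32)
g: translate: b→5 (≡-25 mod 10), so (5,-25,32)→(5,5,2)
g: flip: (5,5,2)→(2,-5,5)
g: translate: b→-1 (≡-5 mod 4), so (2,-5,5)→(2,-1,2)
g: flip: (2,-1,2)→(2,1,2)
g: reduced (well bottom): (2,1,2) with a≤c, −a<b≤a
reduced forms (2, 1, 2) vs (2, 1, 2) ⇒ equivalent

yes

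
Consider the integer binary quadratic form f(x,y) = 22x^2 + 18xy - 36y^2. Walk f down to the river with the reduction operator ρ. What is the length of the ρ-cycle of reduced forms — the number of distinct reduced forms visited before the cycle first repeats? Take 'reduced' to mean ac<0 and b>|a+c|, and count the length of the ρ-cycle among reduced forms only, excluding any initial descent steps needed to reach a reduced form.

D = 3492, ⌊√D⌋ = 59
river: ρ → (-36,54,4)
river: ρ → (4,58,-8)
river: ρ → (-8,54,18)
river: ρ → (18,54,-8)
river: ρ → (-8,58,4)
river: ρ → (4,54,-36)
river: ρ → (-36,18,22)
river: ρ → (22,26,-32)
river: ρ → (-32,38,16)
river: ρ → (16,58,-2)
river: ρ → (-2,58,16)
river: ρ → (16,38,-32)
river: ρ → (-32,26,22)
river: ρ → (22,18,-36)
ρ-cycle length = 14 (tail of 0 descent steps not counted)

14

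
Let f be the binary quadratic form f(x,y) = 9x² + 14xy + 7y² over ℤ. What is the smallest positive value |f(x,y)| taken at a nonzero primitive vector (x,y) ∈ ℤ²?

translate: b→-4 (≡14 mod 18), so (9,14,7)→(9,-4,2)
flip: (9,-4,2)→(2,4,9)
translate: b→0 (≡4 mod 4), so (2,4,9)→(2,0,7)
reduced (well bottom): (2,0,7) with a≤c, −a<b≤a
well minimum = a = 2

2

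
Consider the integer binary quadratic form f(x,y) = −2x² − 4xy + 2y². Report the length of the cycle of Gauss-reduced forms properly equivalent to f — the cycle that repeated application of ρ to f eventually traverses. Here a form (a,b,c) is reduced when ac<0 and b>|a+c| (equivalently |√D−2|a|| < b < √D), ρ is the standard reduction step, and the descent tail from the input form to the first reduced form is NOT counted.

D = 32, ⌊√D⌋ = 5
descent: ρ → (2,4,-2)  [lands on river]
river: ρ → (-2,4,2)
ρ-cycle length = 2 (tail of 1 descent step not counted)

2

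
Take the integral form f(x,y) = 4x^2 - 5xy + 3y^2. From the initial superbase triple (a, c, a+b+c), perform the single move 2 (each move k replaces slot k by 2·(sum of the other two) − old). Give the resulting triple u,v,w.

start (4,3,2) = (f(1,0),f(0,1),f(1,1))
replace slot 2: 2·(4+2) − 3 = 9 → (4,9,2)

4,9,2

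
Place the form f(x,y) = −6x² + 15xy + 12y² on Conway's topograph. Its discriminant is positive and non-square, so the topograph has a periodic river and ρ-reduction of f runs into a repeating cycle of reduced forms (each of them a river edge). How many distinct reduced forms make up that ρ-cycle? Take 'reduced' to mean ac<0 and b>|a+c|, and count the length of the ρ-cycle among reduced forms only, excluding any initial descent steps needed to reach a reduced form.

D = 513, ⌊√D⌋ = 22
river: ρ → (12,9,-9)
river: ρ → (-9,9,12)
river: ρ → (12,15,-6)
river: ρ → (-6,21,3)
river: ρ → (3,21,-6)
river: ρ → (-6,15,12)
ρ-cycle length = 6 (tail of 0 descent steps not counted)

6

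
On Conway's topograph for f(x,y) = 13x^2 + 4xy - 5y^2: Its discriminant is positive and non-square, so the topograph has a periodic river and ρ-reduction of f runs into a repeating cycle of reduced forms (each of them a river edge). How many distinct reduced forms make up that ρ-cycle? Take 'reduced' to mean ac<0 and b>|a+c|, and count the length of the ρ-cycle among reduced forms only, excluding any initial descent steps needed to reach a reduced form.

D = 276, ⌊√D⌋ = 16
descent: ρ → (-5,16,1)  [lands on river]
river: ρ → (1,16,-5)
river: ρ → (-5,14,4)
river: ρ → (4,10,-11)
river: ρ → (-11,12,3)
river: ρ → (3,12,-11)
river: ρ → (-11,10,4)
river: ρ → (4,14,-5)
ρ-cycle length = 8 (tail of 1 descent step not counted)

8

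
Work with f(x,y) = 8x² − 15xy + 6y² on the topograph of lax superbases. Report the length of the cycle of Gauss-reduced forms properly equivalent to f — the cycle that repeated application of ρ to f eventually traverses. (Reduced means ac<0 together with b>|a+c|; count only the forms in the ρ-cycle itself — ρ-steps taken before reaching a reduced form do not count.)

D = 33, ⌊√D⌋ = 5
descent: ρ → (6,3,-1)
descent: ρ → (-1,5,2)  [lands on river]
river: ρ → (2,3,-3)
river: ρ → (-3,3,2)
river: ρ → (2,5,-1)
ρ-cycle length = 4 (tail of 2 descent steps not counted)

4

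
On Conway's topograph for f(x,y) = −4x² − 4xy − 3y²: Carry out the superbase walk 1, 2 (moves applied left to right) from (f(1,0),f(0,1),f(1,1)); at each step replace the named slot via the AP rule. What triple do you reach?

start (-4,-3,-11) = (f(1,0),f(0,1),f(1,1))
replace slot 1: 2·((-3)+(-11)) − (-4) = -24 → (-24,-3,-11)
replace slot 2: 2·((-24)+(-11)) − (-3) = -67 → (-24,-67,-11)

-24,-67,-11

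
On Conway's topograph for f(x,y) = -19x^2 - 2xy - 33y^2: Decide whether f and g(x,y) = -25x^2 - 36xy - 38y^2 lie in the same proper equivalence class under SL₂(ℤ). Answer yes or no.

D₁ = -2504, D₂ = -2504
f is negative-definite; reduce −f:
−f: reduced (well bottom): (19,2,33) with a≤c, −a<b≤a
flip sign back: reduced form of f is (-19,-2,-33)
g is negative-definite; reduce −g:
−g: translate: b→-14 (≡36 mod 50), so (25,36,38)→(25,-14,27)
−g: reduced (well bottom): (25,-14,27) with a≤c, −a<b≤a
flip sign back: reduced form of g is (-25,14,-27)
reduced forms (-19, -2, -33) vs (-25, 14, -27) ⇒ inequivalent

no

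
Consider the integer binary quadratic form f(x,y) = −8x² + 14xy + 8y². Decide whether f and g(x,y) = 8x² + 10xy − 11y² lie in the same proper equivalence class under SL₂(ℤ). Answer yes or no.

D₁ = 452, D₂ = 452
river cycle of f (length 14): (8, 18, -4), (-4, 14, 16), (16, 18, -2), (-2, 18, 16), (16, 14, -4), (-4, 18, 8), (8, 14, -8), (-8, 18, 4), (4, 14, -16), (-16, 18, 2), … (4 more)
river cycle of g (length 18): (-11, 12, 7), (7, 16, -7), (-7, 12, 11), (11, 10, -8), (-8, 6, 13), (13, 20, -1), (-1, 20, 13), (13, 6, -8), (-8, 10, 11), (11, 12, -7), … (8 more)
cycles differ ⇒ inequivalent

no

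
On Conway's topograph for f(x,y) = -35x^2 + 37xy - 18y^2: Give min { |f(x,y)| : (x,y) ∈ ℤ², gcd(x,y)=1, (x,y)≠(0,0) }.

translate: b→33 (≡-37 mod 70), so (35,-37,18)→(35,33,16)
flip: (35,33,16)→(16,-33,35)
translate: b→-1 (≡-33 mod 32), so (16,-33,35)→(16,-1,18)
reduced (well bottom): (16,-1,18) with a≤c, −a<b≤a
well minimum |f| = |-16| = 16 (negative-definite)

16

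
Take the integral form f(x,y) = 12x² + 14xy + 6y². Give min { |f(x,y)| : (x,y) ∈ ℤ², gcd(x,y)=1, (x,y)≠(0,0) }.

translate: b→-10 (≡14 mod 24), so (12,14,6)→(12,-10,4)
flip: (12,-10,4)→(4,10,12)
translate: b→2 (≡10 mod 8), so (4,10,12)→(4,2,6)
reduced (well bottom): (4,2,6) with a≤c, −a<b≤a
well minimum = a = 4

4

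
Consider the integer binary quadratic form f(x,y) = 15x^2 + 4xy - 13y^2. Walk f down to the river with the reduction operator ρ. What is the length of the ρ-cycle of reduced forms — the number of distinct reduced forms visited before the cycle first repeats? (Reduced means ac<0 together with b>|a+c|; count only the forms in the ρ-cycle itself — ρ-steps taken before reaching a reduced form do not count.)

D = 796, ⌊√D⌋ = 28
river: ρ → (-13,22,6)
river: ρ → (6,26,-5)
river: ρ → (-5,24,11)
river: ρ → (11,20,-9)
river: ρ → (-9,16,15)
river: ρ → (15,14,-10)
river: ρ → (-10,26,3)
river: ρ → (3,28,-1)
river: ρ → (-1,28,3)
river: ρ → (3,26,-10)
river: ρ → (-10,14,15)
river: ρ → (15,16,-9)
river: ρ → (-9,20,11)
river: ρ → (11,24,-5)
river: ρ → (-5,26,6)
river: ρ → (6,22,-13)
river: ρ → (-13,4,15)
river: ρ → (15,26,-2)
river: ρ → (-2,26,15)
river: ρ → (15,4,-13)
ρ-cycle length = 20 (tail of 0 descent steps not counted)

20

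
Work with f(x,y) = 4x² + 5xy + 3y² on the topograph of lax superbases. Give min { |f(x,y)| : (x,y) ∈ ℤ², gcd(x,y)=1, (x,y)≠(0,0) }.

translate: b→-3 (≡5 mod 8), so (4,5,3)→(4,-3,2)
flip: (4,-3,2)→(2,3,4)
translate: b→-1 (≡3 mod 4), so (2,3,4)→(2,-1,3)
reduced (well bottom): (2,-1,3) with a≤c, −a<b≤a
well minimum = a = 2

2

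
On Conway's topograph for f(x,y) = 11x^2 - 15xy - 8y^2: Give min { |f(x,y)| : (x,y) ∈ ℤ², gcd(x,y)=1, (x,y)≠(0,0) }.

descent: ρ → (-8,15,11)  [lands on river]
river: ρ → (11,7,-12)
river: ρ → (-12,17,6)
river: ρ → (6,19,-9)
river: ρ → (-9,17,8)
river: ρ → (8,15,-11)
river: ρ → (-11,7,12)
river: ρ → (12,17,-6)
river: ρ → (-6,19,9)
river: ρ → (9,17,-8)
closes: descent 1, river 10
min |a| on river = 6

6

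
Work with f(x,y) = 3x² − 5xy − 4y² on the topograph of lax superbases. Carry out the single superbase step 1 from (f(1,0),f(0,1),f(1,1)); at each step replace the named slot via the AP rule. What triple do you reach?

start (3,-4,-6) = (f(1,0),f(0,1),f(1,1))
replace slot 1: 2·((-4)+(-6)) − 3 = -23 → (-23,-4,-6)

-23,-4,-6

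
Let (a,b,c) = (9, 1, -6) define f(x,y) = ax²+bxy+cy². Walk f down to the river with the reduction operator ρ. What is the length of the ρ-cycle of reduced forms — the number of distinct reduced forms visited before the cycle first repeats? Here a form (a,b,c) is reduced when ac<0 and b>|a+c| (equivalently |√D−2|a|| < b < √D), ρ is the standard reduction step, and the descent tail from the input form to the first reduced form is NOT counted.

D = 217, ⌊√D⌋ = 14
descent: ρ → (-6,11,4)  [lands on river]
river: ρ → (4,13,-3)
river: ρ → (-3,11,8)
river: ρ → (8,5,-6)
river: ρ → (-6,7,7)
river: ρ → (7,7,-6)
river: ρ → (-6,5,8)
river: ρ → (8,11,-3)
river: ρ → (-3,13,4)
river: ρ → (4,11,-6)
river: ρ → (-6,13,2)
river: ρ → (2,11,-12)
river: ρ → (-12,13,1)
river: ρ → (1,13,-12)
river: ρ → (-12,11,2)
river: ρ → (2,13,-6)
ρ-cycle length = 16 (tail of 1 descent step not counted)

16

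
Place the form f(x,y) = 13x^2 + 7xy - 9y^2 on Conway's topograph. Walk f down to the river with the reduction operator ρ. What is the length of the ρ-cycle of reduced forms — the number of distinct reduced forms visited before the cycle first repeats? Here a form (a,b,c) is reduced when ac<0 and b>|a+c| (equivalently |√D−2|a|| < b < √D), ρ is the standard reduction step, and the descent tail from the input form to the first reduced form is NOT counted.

D = 517, ⌊√D⌋ = 22
river: ρ → (-9,11,11)
river: ρ → (11,11,-9)
river: ρ → (-9,7,13)
river: ρ → (13,19,-3)
river: ρ → (-3,17,19)
river: ρ → (19,21,-1)
river: ρ → (-1,21,19)
river: ρ → (19,17,-3)
river: ρ → (-3,19,13)
river: ρ → (13,7,-9)
ρ-cycle length = 10 (tail of 0 descent steps not counted)

10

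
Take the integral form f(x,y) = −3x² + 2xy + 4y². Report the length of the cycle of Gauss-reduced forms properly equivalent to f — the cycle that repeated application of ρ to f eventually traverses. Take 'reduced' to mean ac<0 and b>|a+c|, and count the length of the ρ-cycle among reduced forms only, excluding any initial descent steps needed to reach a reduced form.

D = 52, ⌊√D⌋ = 7
river: ρ → (4,6,-1)
river: ρ → (-1,6,4)
river: ρ → (4,2,-3)
river: ρ → (-3,4,3)
river: ρ → (3,2,-4)
river: ρ → (-4,6,1)
river: ρ → (1,6,-4)
river: ρ → (-4,2,3)
river: ρ → (3,4,-3)
river: ρ → (-3,2,4)
ρ-cycle length = 10 (tail of 0 descent steps not counted)

10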